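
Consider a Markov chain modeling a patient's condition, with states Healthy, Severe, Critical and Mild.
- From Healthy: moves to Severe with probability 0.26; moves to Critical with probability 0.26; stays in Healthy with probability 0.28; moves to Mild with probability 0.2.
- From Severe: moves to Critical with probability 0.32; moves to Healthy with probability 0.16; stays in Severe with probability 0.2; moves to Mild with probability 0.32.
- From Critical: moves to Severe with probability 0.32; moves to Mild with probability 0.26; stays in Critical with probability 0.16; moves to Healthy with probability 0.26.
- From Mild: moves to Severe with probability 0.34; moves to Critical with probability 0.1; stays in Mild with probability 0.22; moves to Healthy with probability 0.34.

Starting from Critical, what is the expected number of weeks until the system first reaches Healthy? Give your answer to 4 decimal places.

Let t(s) be the expected number of weeks to first reach Healthy from state s, with t(Healthy) = 0. Conditioning on the first week:
t(Severe) = 1 + 0.2·t(Severe) + 0.32·t(Critical) + 0.32·t(Mild)
t(Critical) = 1 + 0.32·t(Severe) + 0.16·t(Critical) + 0.26·t(Mild)
t(Mild) = 1 + 0.34·t(Severe) + 0.1·t(Critical) + 0.22·t(Mild)
Solving: t(Severe) = 4.3016, t(Critical) = 3.9636, t(Mild) = 3.6652.
Expected weeks from Critical to Healthy: 3.9636.

3.9636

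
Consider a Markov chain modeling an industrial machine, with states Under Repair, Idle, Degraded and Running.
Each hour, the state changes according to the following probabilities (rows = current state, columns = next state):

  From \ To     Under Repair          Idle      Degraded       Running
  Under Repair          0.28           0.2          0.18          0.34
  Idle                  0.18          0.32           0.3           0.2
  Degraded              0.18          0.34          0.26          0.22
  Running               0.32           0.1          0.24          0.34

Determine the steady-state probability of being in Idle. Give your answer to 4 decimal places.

Let the stationary distribution be π with π = πP and π_1 + π_2 + π_3 + π_4 = 1.
π_1 = 0.28·π_1 + 0.18·π_2 + 0.18·π_3 + 0.32·π_4
π_2 = 0.2·π_1 + 0.32·π_2 + 0.34·π_3 + 0.1·π_4
π_3 = 0.18·π_1 + 0.3·π_2 + 0.26·π_3 + 0.24·π_4
Solving with the normalization constraint gives π = (0.2432, 0.2346, 0.2444, 0.2778).
So the stationary probability of Idle is 0.2346.

0.2346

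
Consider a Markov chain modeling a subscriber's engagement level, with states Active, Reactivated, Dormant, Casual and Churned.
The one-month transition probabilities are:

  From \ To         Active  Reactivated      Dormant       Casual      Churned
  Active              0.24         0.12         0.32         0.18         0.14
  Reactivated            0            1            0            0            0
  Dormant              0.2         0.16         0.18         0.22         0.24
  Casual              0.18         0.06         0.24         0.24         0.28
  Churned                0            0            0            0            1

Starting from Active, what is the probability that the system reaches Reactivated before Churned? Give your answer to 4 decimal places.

0.3779

Let h(s) be the probability of absorption at Reactivated starting from transient state s. Then h(Reactivated) = 1 and h(Churned) = 0. By first-step analysis:
h(Active) = 0.24·h(Active) + 0.12·1 + 0.32·h(Dormant) + 0.18·h(Casual) + 0.14·0
h(Dormant) = 0.2·h(Active) + 0.16·1 + 0.18·h(Dormant) + 0.22·h(Casual) + 0.24·0
h(Casual) = 0.18·h(Active) + 0.06·1 + 0.24·h(Dormant) + 0.24·h(Casual) + 0.28·0
Solving: h(Active) = 0.3779, h(Dormant) = 0.3633, h(Casual) = 0.2832.
Starting from Active, the probability is 0.3779.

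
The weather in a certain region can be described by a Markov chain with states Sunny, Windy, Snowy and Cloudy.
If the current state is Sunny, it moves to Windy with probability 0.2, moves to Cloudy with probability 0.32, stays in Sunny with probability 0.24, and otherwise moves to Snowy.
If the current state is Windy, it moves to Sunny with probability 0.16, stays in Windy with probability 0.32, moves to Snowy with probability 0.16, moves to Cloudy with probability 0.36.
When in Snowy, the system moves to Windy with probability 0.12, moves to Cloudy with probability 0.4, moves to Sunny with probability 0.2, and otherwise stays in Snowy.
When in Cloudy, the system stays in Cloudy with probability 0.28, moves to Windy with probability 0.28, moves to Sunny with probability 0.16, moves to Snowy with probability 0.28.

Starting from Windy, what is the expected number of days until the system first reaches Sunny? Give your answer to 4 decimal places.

5.9124

Let t(s) be the expected number of days to first reach Sunny from state s, with t(Sunny) = 0. Conditioning on the first day:
t(Windy) = 1 + 0.32·t(Windy) + 0.16·t(Snowy) + 0.36·t(Cloudy)
t(Snowy) = 1 + 0.12·t(Windy) + 0.28·t(Snowy) + 0.4·t(Cloudy)
t(Cloudy) = 1 + 0.28·t(Windy) + 0.28·t(Snowy) + 0.28·t(Cloudy)
Solving: t(Windy) = 5.9124, t(Snowy) = 5.6423, t(Cloudy) = 5.8824.
Expected days from Windy to Sunny: 5.9124.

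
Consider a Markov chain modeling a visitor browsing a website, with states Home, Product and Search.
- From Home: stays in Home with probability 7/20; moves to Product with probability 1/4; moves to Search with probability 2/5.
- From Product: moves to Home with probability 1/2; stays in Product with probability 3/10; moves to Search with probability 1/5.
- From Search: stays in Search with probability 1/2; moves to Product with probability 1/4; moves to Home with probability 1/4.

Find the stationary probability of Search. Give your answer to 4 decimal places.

0.3860

Let the stationary distribution be π with π = πP and π_1 + π_2 + π_3 = 1.
π_1 = 0.35·π_1 + 0.5·π_2 + 0.25·π_3
π_2 = 0.25·π_1 + 0.3·π_2 + 0.25·π_3
Solving with the normalization constraint gives π = (0.3509, 0.2632, 0.3860).
So the stationary probability of Search is 0.3860.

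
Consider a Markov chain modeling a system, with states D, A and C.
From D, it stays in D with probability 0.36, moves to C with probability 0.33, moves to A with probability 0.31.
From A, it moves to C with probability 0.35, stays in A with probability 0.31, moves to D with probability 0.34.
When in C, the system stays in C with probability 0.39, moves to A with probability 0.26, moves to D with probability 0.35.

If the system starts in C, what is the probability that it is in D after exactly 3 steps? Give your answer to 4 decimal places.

Propagate the distribution vector 3 steps from C.
After 0 steps: (0.0000, 0.0000, 1.0000)
After 1 step: (0.3500, 0.2600, 0.3900)
After 2 steps: (0.3509, 0.2905, 0.3586)
After 3 steps: (0.3506, 0.2921, 0.3573)
P(in D after 3 steps) = 0.3506

0.3506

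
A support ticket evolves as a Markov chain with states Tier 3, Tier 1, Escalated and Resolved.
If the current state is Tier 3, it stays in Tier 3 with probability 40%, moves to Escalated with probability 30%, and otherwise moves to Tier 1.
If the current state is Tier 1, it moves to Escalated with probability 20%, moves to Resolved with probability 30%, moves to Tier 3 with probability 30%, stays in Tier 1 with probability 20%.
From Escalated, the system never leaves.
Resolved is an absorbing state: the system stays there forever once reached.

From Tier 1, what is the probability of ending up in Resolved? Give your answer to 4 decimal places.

Let h(s) be the probability of absorption at Resolved starting from transient state s. Then h(Resolved) = 1 and h(Escalated) = 0. By first-step analysis:
h(Tier 3) = 0.4·h(Tier 3) + 0.3·h(Tier 1) + 0.3·0
h(Tier 1) = 0.3·h(Tier 3) + 0.2·h(Tier 1) + 0.2·0 + 0.3·1
Solving: h(Tier 3) = 0.2308, h(Tier 1) = 0.4615.
Starting from Tier 1, the probability is 0.4615.

0.4615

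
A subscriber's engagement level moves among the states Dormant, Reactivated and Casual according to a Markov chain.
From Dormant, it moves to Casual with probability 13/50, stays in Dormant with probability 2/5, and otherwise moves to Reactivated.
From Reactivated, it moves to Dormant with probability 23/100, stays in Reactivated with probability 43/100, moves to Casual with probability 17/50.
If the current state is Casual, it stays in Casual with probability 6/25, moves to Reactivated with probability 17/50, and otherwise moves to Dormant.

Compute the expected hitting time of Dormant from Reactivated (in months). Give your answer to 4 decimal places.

3.4635

Let t(s) be the expected number of months to first reach Dormant from state s, with t(Dormant) = 0. Conditioning on the first month:
t(Reactivated) = 1 + 0.43·t(Reactivated) + 0.34·t(Casual)
t(Casual) = 1 + 0.34·t(Reactivated) + 0.24·t(Casual)
Solving: t(Reactivated) = 3.4635, t(Casual) = 2.8652.
Expected months from Reactivated to Dormant: 3.4635.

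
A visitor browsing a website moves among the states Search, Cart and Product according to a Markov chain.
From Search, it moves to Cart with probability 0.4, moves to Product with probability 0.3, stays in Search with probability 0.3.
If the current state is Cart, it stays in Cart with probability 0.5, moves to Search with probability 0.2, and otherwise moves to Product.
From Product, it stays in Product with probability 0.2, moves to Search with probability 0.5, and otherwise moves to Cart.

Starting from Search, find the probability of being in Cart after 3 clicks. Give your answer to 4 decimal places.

0.4140

Propagate the distribution vector 3 clicks from Search.
After 0 clicks: (1.0000, 0.0000, 0.0000)
After 1 click: (0.3000, 0.4000, 0.3000)
After 2 clicks: (0.3200, 0.4100, 0.2700)
After 3 clicks: (0.3130, 0.4140, 0.2730)
P(in Cart after 3 clicks) = 0.4140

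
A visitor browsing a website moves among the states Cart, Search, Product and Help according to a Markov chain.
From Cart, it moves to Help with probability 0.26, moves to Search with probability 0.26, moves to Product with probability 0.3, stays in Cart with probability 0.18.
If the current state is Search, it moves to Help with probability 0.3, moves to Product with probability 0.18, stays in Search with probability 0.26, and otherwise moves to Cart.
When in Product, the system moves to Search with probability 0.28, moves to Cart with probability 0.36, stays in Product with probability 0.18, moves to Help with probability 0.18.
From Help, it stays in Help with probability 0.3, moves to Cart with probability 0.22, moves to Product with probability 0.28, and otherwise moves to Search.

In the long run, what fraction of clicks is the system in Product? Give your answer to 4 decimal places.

0.2365

Let the stationary distribution be π with π = πP and π_1 + π_2 + π_3 + π_4 = 1.
π_1 = 0.18·π_1 + 0.26·π_2 + 0.36·π_3 + 0.22·π_4
π_2 = 0.26·π_1 + 0.26·π_2 + 0.28·π_3 + 0.2·π_4
π_3 = 0.3·π_1 + 0.18·π_2 + 0.18·π_3 + 0.28·π_4
Solving with the normalization constraint gives π = (0.2530, 0.2490, 0.2365, 0.2615).
So the stationary probability of Product is 0.2365.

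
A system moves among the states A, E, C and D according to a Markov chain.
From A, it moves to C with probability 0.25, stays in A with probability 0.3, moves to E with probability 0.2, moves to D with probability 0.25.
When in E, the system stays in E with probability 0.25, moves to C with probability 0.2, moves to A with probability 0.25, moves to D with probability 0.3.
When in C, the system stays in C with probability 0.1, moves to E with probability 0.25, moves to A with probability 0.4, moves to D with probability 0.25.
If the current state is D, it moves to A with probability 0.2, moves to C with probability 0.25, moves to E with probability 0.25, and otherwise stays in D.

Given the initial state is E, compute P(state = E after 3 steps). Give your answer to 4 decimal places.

Propagate the distribution vector 3 steps from E.
After 0 steps: (0.0000, 1.0000, 0.0000, 0.0000)
After 1 step: (0.2500, 0.2500, 0.2000, 0.3000)
After 2 steps: (0.2775, 0.2375, 0.2075, 0.2775)
After 3 steps: (0.2811, 0.2361, 0.2070, 0.2758)
P(in E after 3 steps) = 0.2361

0.2361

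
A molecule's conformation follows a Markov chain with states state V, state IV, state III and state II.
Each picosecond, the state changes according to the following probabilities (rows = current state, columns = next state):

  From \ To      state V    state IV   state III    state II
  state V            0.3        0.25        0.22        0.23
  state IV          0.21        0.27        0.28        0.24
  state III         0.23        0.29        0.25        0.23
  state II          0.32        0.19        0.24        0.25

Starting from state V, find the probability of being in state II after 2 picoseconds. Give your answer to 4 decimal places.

Propagate the distribution vector 2 picoseconds from state V.
After 0 picoseconds: (1.0000, 0.0000, 0.0000, 0.0000)
After 1 picosecond: (0.3000, 0.2500, 0.2200, 0.2300)
After 2 picoseconds: (0.2667, 0.2500, 0.2462, 0.2371)
P(in state II after 2 picoseconds) = 0.2371

0.2371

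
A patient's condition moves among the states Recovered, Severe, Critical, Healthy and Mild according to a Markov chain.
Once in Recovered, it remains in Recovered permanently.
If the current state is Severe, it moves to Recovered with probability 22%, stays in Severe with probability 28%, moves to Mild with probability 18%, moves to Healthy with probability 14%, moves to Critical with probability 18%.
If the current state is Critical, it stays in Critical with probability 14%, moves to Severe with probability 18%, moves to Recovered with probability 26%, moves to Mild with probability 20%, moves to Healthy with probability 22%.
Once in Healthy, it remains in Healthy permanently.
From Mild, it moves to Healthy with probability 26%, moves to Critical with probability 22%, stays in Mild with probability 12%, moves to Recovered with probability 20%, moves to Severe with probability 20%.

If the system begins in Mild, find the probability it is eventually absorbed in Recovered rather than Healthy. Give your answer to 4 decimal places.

0.4880

Let h(s) be the probability of absorption at Recovered starting from transient state s. Then h(Recovered) = 1 and h(Healthy) = 0. By first-step analysis:
h(Severe) = 0.22·1 + 0.28·h(Severe) + 0.18·h(Critical) + 0.14·0 + 0.18·h(Mild)
h(Critical) = 0.26·1 + 0.18·h(Severe) + 0.14·h(Critical) + 0.22·0 + 0.2·h(Mild)
h(Mild) = 0.2·1 + 0.2·h(Severe) + 0.22·h(Critical) + 0.26·0 + 0.12·h(Mild)
Solving: h(Severe) = 0.5609, h(Critical) = 0.5332, h(Mild) = 0.4880.
Starting from Mild, the probability is 0.4880.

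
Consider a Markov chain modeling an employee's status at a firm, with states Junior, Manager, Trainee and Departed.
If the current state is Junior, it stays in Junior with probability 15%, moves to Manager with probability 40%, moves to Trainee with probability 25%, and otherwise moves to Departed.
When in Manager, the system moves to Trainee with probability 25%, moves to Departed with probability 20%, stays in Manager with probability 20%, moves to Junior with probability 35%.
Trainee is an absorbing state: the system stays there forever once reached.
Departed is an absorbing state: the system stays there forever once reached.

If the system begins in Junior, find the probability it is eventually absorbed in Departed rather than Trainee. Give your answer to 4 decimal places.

Let h(s) be the probability of absorption at Departed starting from transient state s. Then h(Departed) = 1 and h(Trainee) = 0. By first-step analysis:
h(Junior) = 0.15·h(Junior) + 0.4·h(Manager) + 0.25·0 + 0.2·1
h(Manager) = 0.35·h(Junior) + 0.2·h(Manager) + 0.25·0 + 0.2·1
Solving: h(Junior) = 0.4444, h(Manager) = 0.4444.
Starting from Junior, the probability is 0.4444.

0.4444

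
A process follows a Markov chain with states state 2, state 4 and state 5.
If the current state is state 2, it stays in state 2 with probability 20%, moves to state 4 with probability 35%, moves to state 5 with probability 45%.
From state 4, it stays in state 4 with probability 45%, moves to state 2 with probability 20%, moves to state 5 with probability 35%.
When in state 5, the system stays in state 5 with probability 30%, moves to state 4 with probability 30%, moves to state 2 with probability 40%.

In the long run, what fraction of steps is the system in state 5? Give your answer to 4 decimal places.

0.3592

Let the stationary distribution be π with π = πP and π_1 + π_2 + π_3 = 1.
π_1 = 0.2·π_1 + 0.2·π_2 + 0.4·π_3
π_2 = 0.35·π_1 + 0.45·π_2 + 0.3·π_3
Solving with the normalization constraint gives π = (0.2718, 0.3689, 0.3592).
So the stationary probability of state 5 is 0.3592.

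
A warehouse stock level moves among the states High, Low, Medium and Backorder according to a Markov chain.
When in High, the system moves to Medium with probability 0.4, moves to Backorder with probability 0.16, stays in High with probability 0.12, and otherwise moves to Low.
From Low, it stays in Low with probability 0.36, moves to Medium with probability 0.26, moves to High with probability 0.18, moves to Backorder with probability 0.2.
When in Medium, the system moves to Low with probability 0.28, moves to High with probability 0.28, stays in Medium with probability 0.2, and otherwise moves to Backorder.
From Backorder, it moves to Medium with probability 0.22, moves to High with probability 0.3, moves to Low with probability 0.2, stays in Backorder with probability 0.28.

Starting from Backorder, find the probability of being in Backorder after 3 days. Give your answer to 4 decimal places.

Propagate the distribution vector 3 days from Backorder.
After 0 days: (0.0000, 0.0000, 0.0000, 1.0000)
After 1 day: (0.3000, 0.2000, 0.2200, 0.2800)
After 2 days: (0.2176, 0.2856, 0.2776, 0.2192)
After 3 days: (0.2210, 0.2940, 0.2650, 0.2199)
P(in Backorder after 3 days) = 0.2199

0.2199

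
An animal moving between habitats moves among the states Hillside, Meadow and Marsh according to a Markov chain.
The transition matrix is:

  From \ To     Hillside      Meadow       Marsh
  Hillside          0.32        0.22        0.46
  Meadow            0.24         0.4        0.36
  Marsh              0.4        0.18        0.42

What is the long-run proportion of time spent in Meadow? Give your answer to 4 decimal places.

0.2479

Let the stationary distribution be π with π = πP and π_1 + π_2 + π_3 = 1.
π_1 = 0.32·π_1 + 0.24·π_2 + 0.4·π_3
π_2 = 0.22·π_1 + 0.4·π_2 + 0.18·π_3
Solving with the normalization constraint gives π = (0.3336, 0.2479, 0.4185).
So the stationary probability of Meadow is 0.2479.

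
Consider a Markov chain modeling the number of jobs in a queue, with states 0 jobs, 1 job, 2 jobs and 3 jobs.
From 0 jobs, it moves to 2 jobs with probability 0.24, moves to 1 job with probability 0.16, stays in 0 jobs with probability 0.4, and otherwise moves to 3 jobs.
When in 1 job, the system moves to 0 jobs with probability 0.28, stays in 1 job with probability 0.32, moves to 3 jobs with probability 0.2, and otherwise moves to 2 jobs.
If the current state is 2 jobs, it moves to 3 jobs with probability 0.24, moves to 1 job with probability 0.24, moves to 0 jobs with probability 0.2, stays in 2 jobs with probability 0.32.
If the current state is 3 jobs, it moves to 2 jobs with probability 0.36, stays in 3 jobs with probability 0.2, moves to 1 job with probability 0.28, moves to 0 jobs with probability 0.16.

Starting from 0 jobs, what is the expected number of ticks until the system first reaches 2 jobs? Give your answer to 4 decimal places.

Let t(s) be the expected number of ticks to first reach 2 jobs from state s, with t(2 jobs) = 0. Conditioning on the first tick:
t(0 jobs) = 1 + 0.4·t(0 jobs) + 0.16·t(1 job) + 0.2·t(3 jobs)
t(1 job) = 1 + 0.28·t(0 jobs) + 0.32·t(1 job) + 0.2·t(3 jobs)
t(3 jobs) = 1 + 0.16·t(0 jobs) + 0.28·t(1 job) + 0.2·t(3 jobs)
Solving: t(0 jobs) = 3.9179, t(1 job) = 4.1045, t(3 jobs) = 3.4701.
Expected ticks from 0 jobs to 2 jobs: 3.9179.

3.9179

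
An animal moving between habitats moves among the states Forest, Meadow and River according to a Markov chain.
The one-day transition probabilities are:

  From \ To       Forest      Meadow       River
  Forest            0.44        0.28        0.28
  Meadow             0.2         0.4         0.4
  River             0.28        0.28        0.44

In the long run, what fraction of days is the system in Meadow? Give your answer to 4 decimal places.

0.3182

Let the stationary distribution be π with π = πP and π_1 + π_2 + π_3 = 1.
π_1 = 0.44·π_1 + 0.2·π_2 + 0.28·π_3
π_2 = 0.28·π_1 + 0.4·π_2 + 0.28·π_3
Solving with the normalization constraint gives π = (0.3030, 0.3182, 0.3788).
So the stationary probability of Meadow is 0.3182.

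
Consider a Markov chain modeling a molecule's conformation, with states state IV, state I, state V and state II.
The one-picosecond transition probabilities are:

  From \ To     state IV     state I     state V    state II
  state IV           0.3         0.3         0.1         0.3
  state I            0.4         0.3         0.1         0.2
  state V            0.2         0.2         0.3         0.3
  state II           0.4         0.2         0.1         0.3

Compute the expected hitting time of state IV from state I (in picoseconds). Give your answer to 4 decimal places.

Let t(s) be the expected number of picoseconds to first reach state IV from state s, with t(state IV) = 0. Conditioning on the first picosecond:
t(state I) = 1 + 0.3·t(state I) + 0.1·t(state V) + 0.2·t(state II)
t(state V) = 1 + 0.2·t(state I) + 0.3·t(state V) + 0.3·t(state II)
t(state II) = 1 + 0.2·t(state I) + 0.1·t(state V) + 0.3·t(state II)
Solving: t(state I) = 2.6667, t(state V) = 3.3333, t(state II) = 2.6667.
Expected picoseconds from state I to state IV: 2.6667.

2.6667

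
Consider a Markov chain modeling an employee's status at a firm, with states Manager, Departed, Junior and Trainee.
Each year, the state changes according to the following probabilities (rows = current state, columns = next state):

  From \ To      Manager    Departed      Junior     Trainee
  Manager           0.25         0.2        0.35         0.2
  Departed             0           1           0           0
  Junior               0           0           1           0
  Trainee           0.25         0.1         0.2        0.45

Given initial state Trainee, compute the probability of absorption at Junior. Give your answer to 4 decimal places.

Let h(s) be the probability of absorption at Junior starting from transient state s. Then h(Junior) = 1 and h(Departed) = 0. By first-step analysis:
h(Manager) = 0.25·h(Manager) + 0.2·0 + 0.35·1 + 0.2·h(Trainee)
h(Trainee) = 0.25·h(Manager) + 0.1·0 + 0.2·1 + 0.45·h(Trainee)
Solving: h(Manager) = 0.6414, h(Trainee) = 0.6552.
Starting from Trainee, the probability is 0.6552.

0.6552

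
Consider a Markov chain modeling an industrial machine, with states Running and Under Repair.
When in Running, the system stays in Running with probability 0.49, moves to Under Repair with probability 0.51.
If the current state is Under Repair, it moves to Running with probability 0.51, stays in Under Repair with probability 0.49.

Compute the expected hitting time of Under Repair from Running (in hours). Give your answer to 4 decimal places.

Let t(s) be the expected number of hours to first reach Under Repair from state s, with t(Under Repair) = 0. Conditioning on the first hour:
t(Running) = 1 + 0.49·t(Running)
Solving: t(Running) = 1.9608.
Expected hours from Running to Under Repair: 1.9608.

1.9608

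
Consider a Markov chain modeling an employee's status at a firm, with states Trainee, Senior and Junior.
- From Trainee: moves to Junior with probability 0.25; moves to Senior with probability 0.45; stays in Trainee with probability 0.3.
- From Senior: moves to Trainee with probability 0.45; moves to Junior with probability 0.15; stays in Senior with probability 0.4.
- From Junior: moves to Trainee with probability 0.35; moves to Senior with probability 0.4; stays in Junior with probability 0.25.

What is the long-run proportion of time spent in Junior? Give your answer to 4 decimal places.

Let the stationary distribution be π with π = πP and π_1 + π_2 + π_3 = 1.
π_1 = 0.3·π_1 + 0.45·π_2 + 0.35·π_3
π_2 = 0.45·π_1 + 0.4·π_2 + 0.4·π_3
Solving with the normalization constraint gives π = (0.3732, 0.4187, 0.2081).
So the stationary probability of Junior is 0.2081.

0.2081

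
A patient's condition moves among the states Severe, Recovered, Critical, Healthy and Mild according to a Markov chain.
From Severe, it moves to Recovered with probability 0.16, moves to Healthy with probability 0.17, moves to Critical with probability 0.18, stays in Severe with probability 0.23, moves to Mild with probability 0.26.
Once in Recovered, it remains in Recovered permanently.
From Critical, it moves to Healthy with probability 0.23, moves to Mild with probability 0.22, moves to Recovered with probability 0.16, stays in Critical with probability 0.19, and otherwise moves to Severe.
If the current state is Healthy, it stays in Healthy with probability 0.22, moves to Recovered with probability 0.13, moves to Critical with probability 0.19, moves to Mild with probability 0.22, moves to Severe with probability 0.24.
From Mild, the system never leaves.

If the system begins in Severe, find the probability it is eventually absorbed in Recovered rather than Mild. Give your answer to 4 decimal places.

0.3864

Let h(s) be the probability of absorption at Recovered starting from transient state s. Then h(Recovered) = 1 and h(Mild) = 0. By first-step analysis:
h(Severe) = 0.23·h(Severe) + 0.16·1 + 0.18·h(Critical) + 0.17·h(Healthy) + 0.26·0
h(Critical) = 0.2·h(Severe) + 0.16·1 + 0.19·h(Critical) + 0.23·h(Healthy) + 0.22·0
h(Healthy) = 0.24·h(Severe) + 0.13·1 + 0.19·h(Critical) + 0.22·h(Healthy) + 0.22·0
Solving: h(Severe) = 0.3864, h(Critical) = 0.4018, h(Healthy) = 0.3834.
Starting from Severe, the probability is 0.3864.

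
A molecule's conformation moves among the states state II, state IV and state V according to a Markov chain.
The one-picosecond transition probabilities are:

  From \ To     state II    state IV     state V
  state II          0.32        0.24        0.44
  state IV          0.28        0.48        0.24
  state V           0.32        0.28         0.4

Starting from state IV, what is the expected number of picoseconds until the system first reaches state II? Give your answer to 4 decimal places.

Let t(s) be the expected number of picoseconds to first reach state II from state s, with t(state II) = 0. Conditioning on the first picosecond:
t(state IV) = 1 + 0.48·t(state IV) + 0.24·t(state V)
t(state V) = 1 + 0.28·t(state IV) + 0.4·t(state V)
Solving: t(state IV) = 3.4314, t(state V) = 3.2680.
Expected picoseconds from state IV to state II: 3.4314.

3.4314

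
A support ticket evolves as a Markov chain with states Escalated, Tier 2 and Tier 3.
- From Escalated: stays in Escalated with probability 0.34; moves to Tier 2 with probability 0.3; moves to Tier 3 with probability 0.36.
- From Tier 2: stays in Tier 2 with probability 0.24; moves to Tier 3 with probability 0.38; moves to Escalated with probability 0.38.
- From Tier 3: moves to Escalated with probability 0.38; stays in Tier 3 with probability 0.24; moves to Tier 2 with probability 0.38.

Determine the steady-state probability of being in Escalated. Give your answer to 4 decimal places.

0.3654

Let the stationary distribution be π with π = πP and π_1 + π_2 + π_3 = 1.
π_1 = 0.34·π_1 + 0.38·π_2 + 0.38·π_3
π_2 = 0.3·π_1 + 0.24·π_2 + 0.38·π_3
Solving with the normalization constraint gives π = (0.3654, 0.3077, 0.3269).
So the stationary probability of Escalated is 0.3654.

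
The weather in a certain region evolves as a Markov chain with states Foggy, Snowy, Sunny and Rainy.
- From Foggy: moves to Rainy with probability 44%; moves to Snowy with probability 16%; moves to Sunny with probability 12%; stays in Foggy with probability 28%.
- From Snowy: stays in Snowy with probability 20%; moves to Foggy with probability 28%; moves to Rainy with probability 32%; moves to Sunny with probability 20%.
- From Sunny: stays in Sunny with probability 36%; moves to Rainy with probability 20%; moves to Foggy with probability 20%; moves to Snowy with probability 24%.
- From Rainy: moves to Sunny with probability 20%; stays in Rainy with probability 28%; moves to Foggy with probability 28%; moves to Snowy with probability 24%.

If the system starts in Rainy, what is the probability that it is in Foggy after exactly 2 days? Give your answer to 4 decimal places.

Propagate the distribution vector 2 days from Rainy.
After 0 days: (0.0000, 0.0000, 0.0000, 1.0000)
After 1 day: (0.2800, 0.2400, 0.2000, 0.2800)
After 2 days: (0.2640, 0.2080, 0.2096, 0.3184)
P(in Foggy after 2 days) = 0.2640

0.2640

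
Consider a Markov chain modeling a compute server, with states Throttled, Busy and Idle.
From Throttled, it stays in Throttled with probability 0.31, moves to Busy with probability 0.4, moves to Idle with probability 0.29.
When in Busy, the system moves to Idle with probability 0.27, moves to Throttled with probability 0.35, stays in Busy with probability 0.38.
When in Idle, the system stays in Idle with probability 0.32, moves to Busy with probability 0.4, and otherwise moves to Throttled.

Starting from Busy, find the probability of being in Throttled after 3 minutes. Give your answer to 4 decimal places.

Propagate the distribution vector 3 minutes from Busy.
After 0 minutes: (0.0000, 1.0000, 0.0000)
After 1 minute: (0.3500, 0.3800, 0.2700)
After 2 minutes: (0.3171, 0.3924, 0.2905)
After 3 minutes: (0.3170, 0.3922, 0.2909)
P(in Throttled after 3 minutes) = 0.3170

0.3170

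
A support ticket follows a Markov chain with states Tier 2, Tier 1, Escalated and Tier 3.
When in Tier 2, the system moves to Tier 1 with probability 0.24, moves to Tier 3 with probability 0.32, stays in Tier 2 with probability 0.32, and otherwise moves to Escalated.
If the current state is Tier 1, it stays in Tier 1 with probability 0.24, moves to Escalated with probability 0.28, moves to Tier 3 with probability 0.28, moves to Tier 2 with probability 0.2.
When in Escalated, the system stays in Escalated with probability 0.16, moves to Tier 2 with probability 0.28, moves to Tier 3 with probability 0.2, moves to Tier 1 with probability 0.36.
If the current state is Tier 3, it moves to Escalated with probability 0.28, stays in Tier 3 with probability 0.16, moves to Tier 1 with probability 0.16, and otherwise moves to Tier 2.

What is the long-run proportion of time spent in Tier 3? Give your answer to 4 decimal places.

Let the stationary distribution be π with π = πP and π_1 + π_2 + π_3 + π_4 = 1.
π_1 = 0.32·π_1 + 0.2·π_2 + 0.28·π_3 + 0.4·π_4
π_2 = 0.24·π_1 + 0.24·π_2 + 0.36·π_3 + 0.16·π_4
π_3 = 0.12·π_1 + 0.28·π_2 + 0.16·π_3 + 0.28·π_4
Solving with the normalization constraint gives π = (0.3020, 0.2451, 0.2069, 0.2460).
So the stationary probability of Tier 3 is 0.2460.

0.2460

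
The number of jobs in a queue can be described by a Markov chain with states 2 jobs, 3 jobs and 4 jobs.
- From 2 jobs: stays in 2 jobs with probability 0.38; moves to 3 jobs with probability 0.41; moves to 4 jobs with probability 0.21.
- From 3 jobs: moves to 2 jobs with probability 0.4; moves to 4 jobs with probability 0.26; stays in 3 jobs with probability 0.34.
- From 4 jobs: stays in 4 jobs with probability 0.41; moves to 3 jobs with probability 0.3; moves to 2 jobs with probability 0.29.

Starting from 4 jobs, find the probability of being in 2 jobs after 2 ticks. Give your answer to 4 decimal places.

0.3491

Sum over the intermediate state after 1 tick:
P = P(4 jobs→2 jobs)·P(2 jobs→2 jobs) + P(4 jobs→3 jobs)·P(3 jobs→2 jobs) + P(4 jobs→4 jobs)·P(4 jobs→2 jobs)
  = 0.29×0.38 + 0.3×0.4 + 0.41×0.29
  = 0.1102 + 0.1200 + 0.1189 = 0.3491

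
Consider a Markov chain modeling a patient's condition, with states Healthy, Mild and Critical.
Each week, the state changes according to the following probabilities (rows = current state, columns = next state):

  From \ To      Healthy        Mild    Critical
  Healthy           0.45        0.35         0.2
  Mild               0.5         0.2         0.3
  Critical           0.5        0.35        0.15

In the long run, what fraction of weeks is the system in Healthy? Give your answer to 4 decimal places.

0.4762

Let the stationary distribution be π with π = πP and π_1 + π_2 + π_3 = 1.
π_1 = 0.45·π_1 + 0.5·π_2 + 0.5·π_3
π_2 = 0.35·π_1 + 0.2·π_2 + 0.35·π_3
Solving with the normalization constraint gives π = (0.4762, 0.3043, 0.2195).
So the stationary probability of Healthy is 0.4762.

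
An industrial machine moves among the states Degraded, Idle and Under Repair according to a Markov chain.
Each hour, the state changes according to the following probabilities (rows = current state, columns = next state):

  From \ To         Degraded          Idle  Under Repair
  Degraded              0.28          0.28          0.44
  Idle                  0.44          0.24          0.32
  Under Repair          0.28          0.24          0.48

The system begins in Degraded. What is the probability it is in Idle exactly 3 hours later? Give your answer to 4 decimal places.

0.2530

Propagate the distribution vector 3 hours from Degraded.
After 0 hours: (1.0000, 0.0000, 0.0000)
After 1 hour: (0.2800, 0.2800, 0.4400)
After 2 hours: (0.3248, 0.2512, 0.4240)
After 3 hours: (0.3202, 0.2530, 0.4268)
P(in Idle after 3 hours) = 0.2530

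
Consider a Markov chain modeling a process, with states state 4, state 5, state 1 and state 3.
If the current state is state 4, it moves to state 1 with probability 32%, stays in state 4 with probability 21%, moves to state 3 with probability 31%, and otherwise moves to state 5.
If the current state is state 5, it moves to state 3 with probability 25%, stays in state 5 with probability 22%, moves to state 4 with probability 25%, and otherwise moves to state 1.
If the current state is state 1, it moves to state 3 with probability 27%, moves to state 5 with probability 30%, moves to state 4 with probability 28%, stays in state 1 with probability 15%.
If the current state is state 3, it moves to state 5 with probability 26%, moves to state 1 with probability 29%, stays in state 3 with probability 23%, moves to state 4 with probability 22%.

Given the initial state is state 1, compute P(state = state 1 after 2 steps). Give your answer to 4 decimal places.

Propagate the distribution vector 2 steps from state 1.
After 0 steps: (0.0000, 0.0000, 1.0000, 0.0000)
After 1 step: (0.2800, 0.3000, 0.1500, 0.2700)
After 2 steps: (0.2352, 0.2260, 0.2744, 0.2644)
P(in state 1 after 2 steps) = 0.2744

0.2744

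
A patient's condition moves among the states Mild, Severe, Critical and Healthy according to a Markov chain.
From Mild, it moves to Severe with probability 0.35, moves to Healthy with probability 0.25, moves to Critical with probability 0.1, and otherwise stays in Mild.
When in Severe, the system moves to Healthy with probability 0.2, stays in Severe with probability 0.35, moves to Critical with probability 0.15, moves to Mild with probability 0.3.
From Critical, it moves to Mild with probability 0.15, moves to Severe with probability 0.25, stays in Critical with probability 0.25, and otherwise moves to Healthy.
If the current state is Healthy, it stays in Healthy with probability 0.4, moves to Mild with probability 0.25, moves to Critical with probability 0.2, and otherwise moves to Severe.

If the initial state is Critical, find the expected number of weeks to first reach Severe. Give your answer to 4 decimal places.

Let t(s) be the expected number of weeks to first reach Severe from state s, with t(Severe) = 0. Conditioning on the first week:
t(Mild) = 1 + 0.3·t(Mild) + 0.1·t(Critical) + 0.25·t(Healthy)
t(Critical) = 1 + 0.15·t(Mild) + 0.25·t(Critical) + 0.35·t(Healthy)
t(Healthy) = 1 + 0.25·t(Mild) + 0.2·t(Critical) + 0.4·t(Healthy)
Solving: t(Mild) = 3.6750, t(Critical) = 4.2166, t(Healthy) = 4.6035.
Expected weeks from Critical to Severe: 4.2166.

4.2166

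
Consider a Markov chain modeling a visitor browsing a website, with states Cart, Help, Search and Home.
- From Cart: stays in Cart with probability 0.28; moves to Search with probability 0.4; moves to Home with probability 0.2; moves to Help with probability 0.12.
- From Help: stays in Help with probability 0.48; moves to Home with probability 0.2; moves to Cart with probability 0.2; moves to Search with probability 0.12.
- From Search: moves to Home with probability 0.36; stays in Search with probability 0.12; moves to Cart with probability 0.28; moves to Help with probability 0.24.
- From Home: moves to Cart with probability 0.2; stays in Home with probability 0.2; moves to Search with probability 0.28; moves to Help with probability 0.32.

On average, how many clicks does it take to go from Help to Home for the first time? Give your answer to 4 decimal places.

4.3542

Let t(s) be the expected number of clicks to first reach Home from state s, with t(Home) = 0. Conditioning on the first click:
t(Cart) = 1 + 0.28·t(Cart) + 0.12·t(Help) + 0.4·t(Search)
t(Help) = 1 + 0.2·t(Cart) + 0.48·t(Help) + 0.12·t(Search)
t(Search) = 1 + 0.28·t(Cart) + 0.24·t(Help) + 0.12·t(Search)
Solving: t(Cart) = 4.1369, t(Help) = 4.3542, t(Search) = 3.6402.
Expected clicks from Help to Home: 4.3542.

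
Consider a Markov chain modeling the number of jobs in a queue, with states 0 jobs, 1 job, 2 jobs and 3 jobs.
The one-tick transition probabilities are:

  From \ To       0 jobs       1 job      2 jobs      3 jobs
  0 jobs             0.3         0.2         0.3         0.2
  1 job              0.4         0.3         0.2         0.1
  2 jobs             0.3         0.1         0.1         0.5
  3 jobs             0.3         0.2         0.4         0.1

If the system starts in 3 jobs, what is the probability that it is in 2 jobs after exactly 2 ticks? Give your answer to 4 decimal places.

0.2100

Propagate the distribution vector 2 ticks from 3 jobs.
After 0 ticks: (0.0000, 0.0000, 0.0000, 1.0000)
After 1 tick: (0.3000, 0.2000, 0.4000, 0.1000)
After 2 ticks: (0.3200, 0.1800, 0.2100, 0.2900)
P(in 2 jobs after 2 ticks) = 0.2100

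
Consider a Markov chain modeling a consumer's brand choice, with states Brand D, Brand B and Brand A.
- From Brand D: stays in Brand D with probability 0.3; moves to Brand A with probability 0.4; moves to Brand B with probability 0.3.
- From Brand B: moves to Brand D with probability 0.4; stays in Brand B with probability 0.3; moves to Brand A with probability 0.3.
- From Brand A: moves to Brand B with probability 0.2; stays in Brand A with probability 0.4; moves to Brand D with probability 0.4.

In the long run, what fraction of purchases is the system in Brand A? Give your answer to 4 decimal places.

Let the stationary distribution be π with π = πP and π_1 + π_2 + π_3 = 1.
π_1 = 0.3·π_1 + 0.4·π_2 + 0.4·π_3
π_2 = 0.3·π_1 + 0.3·π_2 + 0.2·π_3
Solving with the normalization constraint gives π = (0.3636, 0.2626, 0.3737).
So the stationary probability of Brand A is 0.3737.

0.3737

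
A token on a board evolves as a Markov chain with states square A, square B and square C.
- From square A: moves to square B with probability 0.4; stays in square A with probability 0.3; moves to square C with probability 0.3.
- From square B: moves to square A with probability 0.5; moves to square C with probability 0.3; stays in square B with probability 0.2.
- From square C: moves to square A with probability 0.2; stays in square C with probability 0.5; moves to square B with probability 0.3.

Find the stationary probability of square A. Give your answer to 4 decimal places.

Let the stationary distribution be π with π = πP and π_1 + π_2 + π_3 = 1.
π_1 = 0.3·π_1 + 0.5·π_2 + 0.2·π_3
π_2 = 0.4·π_1 + 0.2·π_2 + 0.3·π_3
Solving with the normalization constraint gives π = (0.3229, 0.3021, 0.3750).
So the stationary probability of square A is 0.3229.

0.3229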